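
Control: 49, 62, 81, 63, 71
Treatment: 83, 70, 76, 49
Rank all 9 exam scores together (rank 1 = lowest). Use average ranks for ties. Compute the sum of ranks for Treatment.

22.5

Sorted (ascending): 49, 49, 62, 63, 70, 71, 76, 81, 83
The 2 values of 49 occupy positions 1–2 → average rank (1+2)/2 = 1.5.
Treatment values → pooled ranks: 83→9, 70→5, 76→7, 49→1.5
Rank sum = 9 + 5 + 7 + 1.5 = 22.5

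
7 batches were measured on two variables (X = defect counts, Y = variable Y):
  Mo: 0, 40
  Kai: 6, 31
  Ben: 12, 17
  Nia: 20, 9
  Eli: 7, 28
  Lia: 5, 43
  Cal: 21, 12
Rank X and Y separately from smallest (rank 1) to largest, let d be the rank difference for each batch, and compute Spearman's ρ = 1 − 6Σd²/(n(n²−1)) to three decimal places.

-0.929

Ranks of variable 1: 1, 3, 5, 6, 4, 2, 7
Ranks of variable 2: 6, 5, 3, 1, 4, 7, 2
d = r₁ − r₂: -5, -2, 2, 5, 0, -5, 5
d²: 25, 4, 4, 25, 0, 25, 25; Σd² = 108
ρ = 1 − 6·108/(7·48) = 1 − 648/336 = -0.929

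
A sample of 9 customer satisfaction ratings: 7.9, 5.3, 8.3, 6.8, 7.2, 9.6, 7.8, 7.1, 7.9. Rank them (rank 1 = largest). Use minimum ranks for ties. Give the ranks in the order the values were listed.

3, 9, 2, 8, 6, 1, 5, 7, 3

Sorted (descending): 9.6, 8.3, 7.9, 7.9, 7.8, 7.2, 7.1, 6.8, 5.3
The 2 values of 7.9 occupy positions 3–4 → each gets rank 3.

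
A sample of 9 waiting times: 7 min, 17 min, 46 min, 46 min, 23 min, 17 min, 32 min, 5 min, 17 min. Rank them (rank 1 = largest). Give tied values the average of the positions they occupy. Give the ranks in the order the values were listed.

8, 6, 1.5, 1.5, 4, 6, 3, 9, 6

Sorted (descending): 46, 46, 32, 23, 17, 17, 17, 7, 5
The 2 values of 46 occupy positions 1–2 → average rank (1+2)/2 = 1.5.
The 3 values of 17 occupy positions 5–7 → average rank 6.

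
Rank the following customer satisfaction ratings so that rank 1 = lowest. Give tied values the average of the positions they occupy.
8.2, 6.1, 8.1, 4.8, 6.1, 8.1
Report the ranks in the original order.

Sorted (ascending): 4.8, 6.1, 6.1, 8.1, 8.1, 8.2
The 2 values of 6.1 occupy positions 2–3 → average rank (2+3)/2 = 2.5.
The 2 values of 8.1 occupy positions 4–5 → average rank (4+5)/2 = 4.5.

6, 2.5, 4.5, 1, 2.5, 4.5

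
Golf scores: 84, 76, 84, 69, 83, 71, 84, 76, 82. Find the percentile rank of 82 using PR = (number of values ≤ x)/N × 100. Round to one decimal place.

55.6

N = 9.
Strictly below 82: 4. Equal to 82: 1.
PR = 5/9 × 100 = 55.6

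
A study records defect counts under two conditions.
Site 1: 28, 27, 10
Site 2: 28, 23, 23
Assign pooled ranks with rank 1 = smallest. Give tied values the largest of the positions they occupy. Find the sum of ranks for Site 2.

12

Sorted (ascending): 10, 23, 23, 27, 28, 28
The 2 values of 23 occupy positions 2–3 → each gets rank 3.
The 2 values of 28 occupy positions 5–6 → each gets rank 6.
Site 2 values → pooled ranks: 28→6, 23→3, 23→3
Rank sum = 6 + 3 + 3 = 12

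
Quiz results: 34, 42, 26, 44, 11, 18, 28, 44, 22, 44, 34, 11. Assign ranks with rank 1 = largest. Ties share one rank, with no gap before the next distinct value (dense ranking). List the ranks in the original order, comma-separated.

3, 2, 5, 1, 8, 7, 4, 1, 6, 1, 3, 8

Sorted (descending): 44, 44, 44, 42, 34, 34, 28, 26, 22, 18, 11, 11
The 3 values of 44 share dense rank 1.
The 2 values of 34 share dense rank 3.
The 2 values of 11 share dense rank 8.
Remaining distinct values take the next consecutive integers.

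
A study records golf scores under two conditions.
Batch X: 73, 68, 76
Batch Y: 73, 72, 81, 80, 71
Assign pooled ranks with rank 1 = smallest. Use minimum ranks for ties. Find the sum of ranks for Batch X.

Sorted (ascending): 68, 71, 72, 73, 73, 76, 80, 81
The 2 values of 73 occupy positions 4–5 → each gets rank 4.
Batch X values → pooled ranks: 73→4, 68→1, 76→6
Rank sum = 4 + 1 + 6 = 11

11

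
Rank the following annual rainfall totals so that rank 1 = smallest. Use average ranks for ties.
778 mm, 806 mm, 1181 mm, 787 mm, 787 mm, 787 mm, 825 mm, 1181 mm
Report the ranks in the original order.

1, 5, 7.5, 3, 3, 3, 6, 7.5

Sorted (ascending): 778, 787, 787, 787, 806, 825, 1181, 1181
The 3 values of 787 occupy positions 2–4 → average rank 3.
The 2 values of 1181 occupy positions 7–8 → average rank (7+8)/2 = 7.5.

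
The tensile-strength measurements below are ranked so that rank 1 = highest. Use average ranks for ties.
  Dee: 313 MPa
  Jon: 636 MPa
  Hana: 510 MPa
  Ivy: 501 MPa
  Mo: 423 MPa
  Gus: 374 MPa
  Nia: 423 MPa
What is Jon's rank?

1

Sorted (descending): 636, 510, 501, 423, 423, 374, 313
The 2 values of 423 occupy positions 4–5 → average rank (4+5)/2 = 4.5.
Jon has value 636 MPa → rank 1.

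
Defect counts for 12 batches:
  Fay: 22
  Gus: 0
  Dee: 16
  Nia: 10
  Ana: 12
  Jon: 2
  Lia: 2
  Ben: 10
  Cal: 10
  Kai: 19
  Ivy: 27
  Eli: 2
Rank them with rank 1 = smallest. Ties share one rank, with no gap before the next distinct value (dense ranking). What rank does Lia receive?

Sorted (ascending): 0, 2, 2, 2, 10, 10, 10, 12, 16, 19, 22, 27
The 3 values of 2 share dense rank 2.
The 3 values of 10 share dense rank 3.
Remaining distinct values take the next consecutive integers.
Lia has value 2 → rank 2.

2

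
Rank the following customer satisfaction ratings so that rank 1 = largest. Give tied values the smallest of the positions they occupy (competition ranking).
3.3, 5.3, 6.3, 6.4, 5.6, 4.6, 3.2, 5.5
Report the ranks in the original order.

7, 5, 2, 1, 3, 6, 8, 4

Sorted (descending): 6.4, 6.3, 5.6, 5.5, 5.3, 4.6, 3.3, 3.2
No ties — each value takes its position as its rank.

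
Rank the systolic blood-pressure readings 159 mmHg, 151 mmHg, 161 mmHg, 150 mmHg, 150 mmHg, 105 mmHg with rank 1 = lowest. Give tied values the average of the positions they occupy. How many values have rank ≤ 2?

1

Sorted (ascending): 105, 150, 150, 151, 159, 161
The 2 values of 150 occupy positions 2–3 → average rank (2+3)/2 = 2.5.
Ranks ≤ 2: {1} → 1 value.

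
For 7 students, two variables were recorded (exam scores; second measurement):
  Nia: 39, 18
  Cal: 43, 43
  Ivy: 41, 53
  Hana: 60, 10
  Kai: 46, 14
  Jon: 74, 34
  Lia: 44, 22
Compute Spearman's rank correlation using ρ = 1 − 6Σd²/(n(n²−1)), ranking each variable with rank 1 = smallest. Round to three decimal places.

Ranks of variable 1: 1, 3, 2, 6, 5, 7, 4
Ranks of variable 2: 3, 6, 7, 1, 2, 5, 4
d = r₁ − r₂: -2, -3, -5, 5, 3, 2, 0
d²: 4, 9, 25, 25, 9, 4, 0; Σd² = 76
ρ = 1 − 6·76/(7·48) = 1 − 456/336 = -0.357

-0.357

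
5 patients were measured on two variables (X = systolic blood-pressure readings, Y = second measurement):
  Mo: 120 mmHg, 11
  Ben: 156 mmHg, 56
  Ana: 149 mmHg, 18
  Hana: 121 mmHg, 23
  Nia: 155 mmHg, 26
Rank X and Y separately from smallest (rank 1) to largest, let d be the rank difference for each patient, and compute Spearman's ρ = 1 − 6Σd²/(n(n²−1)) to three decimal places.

0.900

Ranks of variable 1: 1, 5, 3, 2, 4
Ranks of variable 2: 1, 5, 2, 3, 4
d = r₁ − r₂: 0, 0, 1, -1, 0
d²: 0, 0, 1, 1, 0; Σd² = 2
ρ = 1 − 6·2/(5·24) = 1 − 12/120 = 0.900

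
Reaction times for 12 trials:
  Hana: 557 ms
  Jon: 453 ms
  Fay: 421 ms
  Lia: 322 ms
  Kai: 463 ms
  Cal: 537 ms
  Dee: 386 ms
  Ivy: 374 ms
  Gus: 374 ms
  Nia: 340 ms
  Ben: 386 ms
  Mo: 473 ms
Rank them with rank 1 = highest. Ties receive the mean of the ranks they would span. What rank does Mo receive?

3

Sorted (descending): 557, 537, 473, 463, 453, 421, 386, 386, 374, 374, 340, 322
The 2 values of 386 occupy positions 7–8 → average rank (7+8)/2 = 7.5.
The 2 values of 374 occupy positions 9–10 → average rank (9+10)/2 = 9.5.
Mo has value 473 ms → rank 3.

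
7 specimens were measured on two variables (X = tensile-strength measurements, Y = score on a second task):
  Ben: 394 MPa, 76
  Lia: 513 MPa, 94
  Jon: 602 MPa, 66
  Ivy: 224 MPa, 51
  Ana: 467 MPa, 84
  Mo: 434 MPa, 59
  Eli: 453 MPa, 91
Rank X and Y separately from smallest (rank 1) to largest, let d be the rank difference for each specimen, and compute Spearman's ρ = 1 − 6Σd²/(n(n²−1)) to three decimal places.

0.536

Ranks of variable 1: 2, 6, 7, 1, 5, 3, 4
Ranks of variable 2: 4, 7, 3, 1, 5, 2, 6
d = r₁ − r₂: -2, -1, 4, 0, 0, 1, -2
d²: 4, 1, 16, 0, 0, 1, 4; Σd² = 26
ρ = 1 − 6·26/(7·48) = 1 − 156/336 = 0.536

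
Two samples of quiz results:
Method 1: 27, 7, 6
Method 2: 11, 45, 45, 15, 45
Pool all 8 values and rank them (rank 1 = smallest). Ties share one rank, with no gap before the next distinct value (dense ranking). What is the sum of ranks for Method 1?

8

Sorted (ascending): 6, 7, 11, 15, 27, 45, 45, 45
The 3 values of 45 share dense rank 6.
Remaining distinct values take the next consecutive integers.
Method 1 values → pooled ranks: 27→5, 7→2, 6→1
Rank sum = 5 + 2 + 1 = 8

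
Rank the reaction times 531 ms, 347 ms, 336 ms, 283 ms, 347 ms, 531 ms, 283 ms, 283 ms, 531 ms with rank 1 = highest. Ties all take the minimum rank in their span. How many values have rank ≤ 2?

Sorted (descending): 531, 531, 531, 347, 347, 336, 283, 283, 283
The 3 values of 531 occupy positions 1–3 → each gets rank 1.
The 2 values of 347 occupy positions 4–5 → each gets rank 4.
The 3 values of 283 occupy positions 7–9 → each gets rank 7.
Ranks ≤ 2: {1, 1, 1} → 3 values.

3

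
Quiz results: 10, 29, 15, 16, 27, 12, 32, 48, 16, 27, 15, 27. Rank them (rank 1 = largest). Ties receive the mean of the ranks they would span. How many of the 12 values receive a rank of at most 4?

Sorted (descending): 48, 32, 29, 27, 27, 27, 16, 16, 15, 15, 12, 10
The 3 values of 27 occupy positions 4–6 → average rank 5.
The 2 values of 16 occupy positions 7–8 → average rank (7+8)/2 = 7.5.
The 2 values of 15 occupy positions 9–10 → average rank (9+10)/2 = 9.5.
Ranks ≤ 4: {1, 2, 3} → 3 values.

3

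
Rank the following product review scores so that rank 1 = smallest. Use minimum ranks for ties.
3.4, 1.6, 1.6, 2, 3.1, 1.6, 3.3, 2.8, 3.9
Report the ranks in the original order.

8, 1, 1, 4, 6, 1, 7, 5, 9

Sorted (ascending): 1.6, 1.6, 1.6, 2, 2.8, 3.1, 3.3, 3.4, 3.9
The 3 values of 1.6 occupy positions 1–3 → each gets rank 1.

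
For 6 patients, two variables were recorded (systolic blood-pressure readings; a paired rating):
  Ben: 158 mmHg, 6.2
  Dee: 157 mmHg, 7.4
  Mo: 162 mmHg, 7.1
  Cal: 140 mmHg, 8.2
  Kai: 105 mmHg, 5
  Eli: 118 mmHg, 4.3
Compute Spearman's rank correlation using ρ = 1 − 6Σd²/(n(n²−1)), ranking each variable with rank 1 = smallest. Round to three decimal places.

0.429

Ranks of variable 1: 5, 4, 6, 3, 1, 2
Ranks of variable 2: 3, 5, 4, 6, 2, 1
d = r₁ − r₂: 2, -1, 2, -3, -1, 1
d²: 4, 1, 4, 9, 1, 1; Σd² = 20
ρ = 1 − 6·20/(6·35) = 1 − 120/210 = 0.429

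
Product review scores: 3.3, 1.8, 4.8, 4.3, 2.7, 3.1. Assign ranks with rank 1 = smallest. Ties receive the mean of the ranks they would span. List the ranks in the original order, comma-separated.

Sorted (ascending): 1.8, 2.7, 3.1, 3.3, 4.3, 4.8
No ties — each value takes its position as its rank.

4, 1, 6, 5, 2, 3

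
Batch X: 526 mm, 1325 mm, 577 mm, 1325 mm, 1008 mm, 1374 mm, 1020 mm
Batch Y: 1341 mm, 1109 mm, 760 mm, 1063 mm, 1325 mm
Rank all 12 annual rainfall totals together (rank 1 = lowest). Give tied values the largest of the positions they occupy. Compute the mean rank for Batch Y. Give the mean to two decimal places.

Sorted (ascending): 526, 577, 760, 1008, 1020, 1063, 1109, 1325, 1325, 1325, 1341, 1374
The 3 values of 1325 occupy positions 8–10 → each gets rank 10.
Batch Y values → pooled ranks: 1341→11, 1109→7, 760→3, 1063→6, 1325→10
Mean rank = (11 + 7 + 3 + 6 + 10) / 5 = 7.40

7.40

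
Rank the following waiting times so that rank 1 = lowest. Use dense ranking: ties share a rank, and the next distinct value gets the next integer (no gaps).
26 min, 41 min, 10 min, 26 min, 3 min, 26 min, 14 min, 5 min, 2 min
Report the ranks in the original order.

6, 7, 4, 6, 2, 6, 5, 3, 1

Sorted (ascending): 2, 3, 5, 10, 14, 26, 26, 26, 41
The 3 values of 26 share dense rank 6.
Remaining distinct values take the next consecutive integers.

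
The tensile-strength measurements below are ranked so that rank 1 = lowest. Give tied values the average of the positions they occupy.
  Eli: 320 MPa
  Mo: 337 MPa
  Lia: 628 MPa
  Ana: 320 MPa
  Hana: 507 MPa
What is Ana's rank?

1.5

Sorted (ascending): 320, 320, 337, 507, 628
The 2 values of 320 occupy positions 1–2 → average rank (1+2)/2 = 1.5.
Ana has value 320 MPa → rank 1.5.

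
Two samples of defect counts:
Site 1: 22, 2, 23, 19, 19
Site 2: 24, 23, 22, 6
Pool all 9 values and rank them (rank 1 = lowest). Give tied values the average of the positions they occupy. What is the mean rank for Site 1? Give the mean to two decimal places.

4.20

Sorted (ascending): 2, 6, 19, 19, 22, 22, 23, 23, 24
The 2 values of 19 occupy positions 3–4 → average rank (3+4)/2 = 3.5.
The 2 values of 22 occupy positions 5–6 → average rank (5+6)/2 = 5.5.
The 2 values of 23 occupy positions 7–8 → average rank (7+8)/2 = 7.5.
Site 1 values → pooled ranks: 22→5.5, 2→1, 23→7.5, 19→3.5, 19→3.5
Mean rank = (5.5 + 1 + 7.5 + 3.5 + 3.5) / 5 = 4.20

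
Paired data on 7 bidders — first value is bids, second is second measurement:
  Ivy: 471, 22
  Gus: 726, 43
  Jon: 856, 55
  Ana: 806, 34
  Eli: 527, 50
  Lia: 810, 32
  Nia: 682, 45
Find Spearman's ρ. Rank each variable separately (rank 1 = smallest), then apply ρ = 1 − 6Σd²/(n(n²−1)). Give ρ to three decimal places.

Ranks of variable 1: 1, 4, 7, 5, 2, 6, 3
Ranks of variable 2: 1, 4, 7, 3, 6, 2, 5
d = r₁ − r₂: 0, 0, 0, 2, -4, 4, -2
d²: 0, 0, 0, 4, 16, 16, 4; Σd² = 40
ρ = 1 − 6·40/(7·48) = 1 − 240/336 = 0.286

0.286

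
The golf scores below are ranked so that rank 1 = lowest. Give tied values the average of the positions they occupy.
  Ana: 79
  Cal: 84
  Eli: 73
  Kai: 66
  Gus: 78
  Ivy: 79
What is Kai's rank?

Sorted (ascending): 66, 73, 78, 79, 79, 84
The 2 values of 79 occupy positions 4–5 → average rank (4+5)/2 = 4.5.
Kai has value 66 → rank 1.

1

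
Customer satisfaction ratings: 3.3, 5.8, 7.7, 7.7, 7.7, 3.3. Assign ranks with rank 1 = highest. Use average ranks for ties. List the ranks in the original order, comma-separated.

5.5, 4, 2, 2, 2, 5.5

Sorted (descending): 7.7, 7.7, 7.7, 5.8, 3.3, 3.3
The 3 values of 7.7 occupy positions 1–3 → average rank 2.
The 2 values of 3.3 occupy positions 5–6 → average rank (5+6)/2 = 5.5.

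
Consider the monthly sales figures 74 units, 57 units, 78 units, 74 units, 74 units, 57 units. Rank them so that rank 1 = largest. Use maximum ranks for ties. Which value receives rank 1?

Sorted (descending): 78, 74, 74, 74, 57, 57
The 3 values of 74 occupy positions 2–4 → each gets rank 4.
The 2 values of 57 occupy positions 5–6 → each gets rank 6.
Rank 1 → value 78.

78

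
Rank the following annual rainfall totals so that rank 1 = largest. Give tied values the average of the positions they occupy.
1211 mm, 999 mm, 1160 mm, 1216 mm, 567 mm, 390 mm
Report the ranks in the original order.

Sorted (descending): 1216, 1211, 1160, 999, 567, 390
No ties — each value takes its position as its rank.

2, 4, 3, 1, 5, 6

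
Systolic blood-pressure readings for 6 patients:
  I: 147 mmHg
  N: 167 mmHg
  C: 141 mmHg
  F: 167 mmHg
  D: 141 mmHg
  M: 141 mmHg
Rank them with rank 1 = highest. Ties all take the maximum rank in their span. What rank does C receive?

Sorted (descending): 167, 167, 147, 141, 141, 141
The 2 values of 167 occupy positions 1–2 → each gets rank 2.
The 3 values of 141 occupy positions 4–6 → each gets rank 6.
C has value 141 mmHg → rank 6.

6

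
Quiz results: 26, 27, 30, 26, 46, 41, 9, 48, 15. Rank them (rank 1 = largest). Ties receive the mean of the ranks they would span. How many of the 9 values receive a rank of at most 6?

Sorted (descending): 48, 46, 41, 30, 27, 26, 26, 15, 9
The 2 values of 26 occupy positions 6–7 → average rank (6+7)/2 = 6.5.
Ranks ≤ 6: {1, 2, 3, 4, 5} → 5 values.

5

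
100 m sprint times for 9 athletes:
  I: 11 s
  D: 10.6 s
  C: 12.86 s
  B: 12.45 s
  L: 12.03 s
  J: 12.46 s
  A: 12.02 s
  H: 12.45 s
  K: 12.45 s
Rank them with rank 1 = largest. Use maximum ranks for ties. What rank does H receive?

5

Sorted (descending): 12.86, 12.46, 12.45, 12.45, 12.45, 12.03, 12.02, 11, 10.6
The 3 values of 12.45 occupy positions 3–5 → each gets rank 5.
H has value 12.45 s → rank 5.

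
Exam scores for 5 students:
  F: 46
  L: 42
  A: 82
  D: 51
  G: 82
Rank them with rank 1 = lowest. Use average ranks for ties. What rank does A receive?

4.5

Sorted (ascending): 42, 46, 51, 82, 82
The 2 values of 82 occupy positions 4–5 → average rank (4+5)/2 = 4.5.
A has value 82 → rank 4.5.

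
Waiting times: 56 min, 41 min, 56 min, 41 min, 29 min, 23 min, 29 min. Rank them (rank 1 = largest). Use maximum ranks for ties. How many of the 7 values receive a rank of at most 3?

Sorted (descending): 56, 56, 41, 41, 29, 29, 23
The 2 values of 56 occupy positions 1–2 → each gets rank 2.
The 2 values of 41 occupy positions 3–4 → each gets rank 4.
The 2 values of 29 occupy positions 5–6 → each gets rank 6.
Ranks ≤ 3: {2, 2} → 2 values.

2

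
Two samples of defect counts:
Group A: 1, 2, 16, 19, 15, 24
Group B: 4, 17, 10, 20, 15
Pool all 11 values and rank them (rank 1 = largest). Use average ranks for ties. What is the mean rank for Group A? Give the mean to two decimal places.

Sorted (descending): 24, 20, 19, 17, 16, 15, 15, 10, 4, 2, 1
The 2 values of 15 occupy positions 6–7 → average rank (6+7)/2 = 6.5.
Group A values → pooled ranks: 1→11, 2→10, 16→5, 19→3, 15→6.5, 24→1
Mean rank = (11 + 10 + 5 + 3 + 6.5 + 1) / 6 = 6.08

6.08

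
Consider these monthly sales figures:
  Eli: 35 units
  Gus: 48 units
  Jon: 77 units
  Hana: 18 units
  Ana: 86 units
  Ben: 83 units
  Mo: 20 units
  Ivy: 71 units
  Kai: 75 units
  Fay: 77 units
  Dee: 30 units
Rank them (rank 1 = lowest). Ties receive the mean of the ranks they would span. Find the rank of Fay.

Sorted (ascending): 18, 20, 30, 35, 48, 71, 75, 77, 77, 83, 86
The 2 values of 77 occupy positions 8–9 → average rank (8+9)/2 = 8.5.
Fay has value 77 units → rank 8.5.

8.5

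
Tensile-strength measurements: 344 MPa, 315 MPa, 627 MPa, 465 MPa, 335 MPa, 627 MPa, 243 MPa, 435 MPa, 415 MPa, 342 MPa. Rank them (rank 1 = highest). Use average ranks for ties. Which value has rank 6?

344

Sorted (descending): 627, 627, 465, 435, 415, 344, 342, 335, 315, 243
The 2 values of 627 occupy positions 1–2 → average rank (1+2)/2 = 1.5.
Rank 6 → value 344.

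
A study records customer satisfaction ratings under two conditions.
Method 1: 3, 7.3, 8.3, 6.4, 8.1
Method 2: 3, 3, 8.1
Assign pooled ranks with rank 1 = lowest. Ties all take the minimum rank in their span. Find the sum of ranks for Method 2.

Sorted (ascending): 3, 3, 3, 6.4, 7.3, 8.1, 8.1, 8.3
The 3 values of 3 occupy positions 1–3 → each gets rank 1.
The 2 values of 8.1 occupy positions 6–7 → each gets rank 6.
Method 2 values → pooled ranks: 3→1, 3→1, 8.1→6
Rank sum = 1 + 1 + 6 = 8

8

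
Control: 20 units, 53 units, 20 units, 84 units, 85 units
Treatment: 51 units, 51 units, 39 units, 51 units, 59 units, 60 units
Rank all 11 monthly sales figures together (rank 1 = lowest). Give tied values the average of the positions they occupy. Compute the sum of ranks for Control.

Sorted (ascending): 20, 20, 39, 51, 51, 51, 53, 59, 60, 84, 85
The 2 values of 20 occupy positions 1–2 → average rank (1+2)/2 = 1.5.
The 3 values of 51 occupy positions 4–6 → average rank 5.
Control values → pooled ranks: 20→1.5, 53→7, 20→1.5, 84→10, 85→11
Rank sum = 1.5 + 7 + 1.5 + 10 + 11 = 31

31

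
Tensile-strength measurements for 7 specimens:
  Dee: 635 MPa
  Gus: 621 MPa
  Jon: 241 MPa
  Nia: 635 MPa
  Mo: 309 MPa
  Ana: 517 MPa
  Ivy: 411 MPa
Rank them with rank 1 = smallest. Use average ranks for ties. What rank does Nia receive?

Sorted (ascending): 241, 309, 411, 517, 621, 635, 635
The 2 values of 635 occupy positions 6–7 → average rank (6+7)/2 = 6.5.
Nia has value 635 MPa → rank 6.5.

6.5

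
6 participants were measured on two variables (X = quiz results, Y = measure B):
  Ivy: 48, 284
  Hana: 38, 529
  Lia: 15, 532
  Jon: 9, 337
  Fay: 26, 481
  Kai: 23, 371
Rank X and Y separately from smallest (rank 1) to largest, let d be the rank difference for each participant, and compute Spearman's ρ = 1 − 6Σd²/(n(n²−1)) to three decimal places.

-0.200

Ranks of variable 1: 6, 5, 2, 1, 4, 3
Ranks of variable 2: 1, 5, 6, 2, 4, 3
d = r₁ − r₂: 5, 0, -4, -1, 0, 0
d²: 25, 0, 16, 1, 0, 0; Σd² = 42
ρ = 1 − 6·42/(6·35) = 1 − 252/210 = -0.200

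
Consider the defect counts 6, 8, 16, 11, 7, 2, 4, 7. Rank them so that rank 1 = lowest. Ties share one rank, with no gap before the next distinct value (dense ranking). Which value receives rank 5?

Sorted (ascending): 2, 4, 6, 7, 7, 8, 11, 16
The 2 values of 7 share dense rank 4.
Remaining distinct values take the next consecutive integers.
Rank 5 → value 8.

8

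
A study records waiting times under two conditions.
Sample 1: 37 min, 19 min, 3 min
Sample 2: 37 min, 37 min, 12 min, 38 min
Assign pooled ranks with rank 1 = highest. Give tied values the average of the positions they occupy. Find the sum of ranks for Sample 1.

15

Sorted (descending): 38, 37, 37, 37, 19, 12, 3
The 3 values of 37 occupy positions 2–4 → average rank 3.
Sample 1 values → pooled ranks: 37→3, 19→5, 3→7
Rank sum = 3 + 5 + 7 = 15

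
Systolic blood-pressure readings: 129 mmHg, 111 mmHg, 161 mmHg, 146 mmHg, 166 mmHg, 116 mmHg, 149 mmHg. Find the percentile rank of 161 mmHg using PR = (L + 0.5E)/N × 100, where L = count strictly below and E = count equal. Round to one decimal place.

78.6

N = 7.
Strictly below 161: 5. Equal to 161: 1.
PR = (5 + 0.5·1)/7 × 100 = 78.6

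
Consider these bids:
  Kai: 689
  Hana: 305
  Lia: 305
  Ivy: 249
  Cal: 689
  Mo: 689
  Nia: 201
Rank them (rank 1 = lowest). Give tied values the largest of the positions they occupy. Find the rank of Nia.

1

Sorted (ascending): 201, 249, 305, 305, 689, 689, 689
The 2 values of 305 occupy positions 3–4 → each gets rank 4.
The 3 values of 689 occupy positions 5–7 → each gets rank 7.
Nia has value 201 → rank 1.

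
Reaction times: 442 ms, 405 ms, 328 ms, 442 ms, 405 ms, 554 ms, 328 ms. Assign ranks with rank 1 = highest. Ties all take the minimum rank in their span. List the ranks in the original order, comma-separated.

Sorted (descending): 554, 442, 442, 405, 405, 328, 328
The 2 values of 442 occupy positions 2–3 → each gets rank 2.
The 2 values of 405 occupy positions 4–5 → each gets rank 4.
The 2 values of 328 occupy positions 6–7 → each gets rank 6.

2, 4, 6, 2, 4, 1, 6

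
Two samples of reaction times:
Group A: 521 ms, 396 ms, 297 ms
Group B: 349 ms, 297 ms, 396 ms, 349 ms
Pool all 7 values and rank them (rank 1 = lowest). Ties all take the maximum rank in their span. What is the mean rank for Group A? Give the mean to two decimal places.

Sorted (ascending): 297, 297, 349, 349, 396, 396, 521
The 2 values of 297 occupy positions 1–2 → each gets rank 2.
The 2 values of 349 occupy positions 3–4 → each gets rank 4.
The 2 values of 396 occupy positions 5–6 → each gets rank 6.
Group A values → pooled ranks: 521→7, 396→6, 297→2
Mean rank = (7 + 6 + 2) / 3 = 5.00

5.00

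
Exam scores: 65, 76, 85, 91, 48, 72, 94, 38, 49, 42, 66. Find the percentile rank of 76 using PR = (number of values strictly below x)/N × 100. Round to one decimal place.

63.6

N = 11.
Strictly below 76: 7. Equal to 76: 1.
PR = 7/11 × 100 = 63.6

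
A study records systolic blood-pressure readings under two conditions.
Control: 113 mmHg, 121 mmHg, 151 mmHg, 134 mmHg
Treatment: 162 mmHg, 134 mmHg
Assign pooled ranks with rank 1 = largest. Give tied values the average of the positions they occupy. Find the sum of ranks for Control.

Sorted (descending): 162, 151, 134, 134, 121, 113
The 2 values of 134 occupy positions 3–4 → average rank (3+4)/2 = 3.5.
Control values → pooled ranks: 113→6, 121→5, 151→2, 134→3.5
Rank sum = 6 + 5 + 2 + 3.5 = 16.5

16.5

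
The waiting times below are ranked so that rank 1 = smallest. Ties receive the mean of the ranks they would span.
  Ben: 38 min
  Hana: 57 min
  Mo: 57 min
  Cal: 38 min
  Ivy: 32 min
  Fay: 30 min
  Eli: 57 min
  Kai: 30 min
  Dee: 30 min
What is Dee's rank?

Sorted (ascending): 30, 30, 30, 32, 38, 38, 57, 57, 57
The 3 values of 30 occupy positions 1–3 → average rank 2.
The 2 values of 38 occupy positions 5–6 → average rank (5+6)/2 = 5.5.
The 3 values of 57 occupy positions 7–9 → average rank 8.
Dee has value 30 min → rank 2.

2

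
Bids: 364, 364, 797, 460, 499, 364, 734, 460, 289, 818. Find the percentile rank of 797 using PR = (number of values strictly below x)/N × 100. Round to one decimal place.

N = 10.
Strictly below 797: 8. Equal to 797: 1.
PR = 8/10 × 100 = 80.0

80.0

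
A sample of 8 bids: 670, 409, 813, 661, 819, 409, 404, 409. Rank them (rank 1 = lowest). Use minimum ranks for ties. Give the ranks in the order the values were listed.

Sorted (ascending): 404, 409, 409, 409, 661, 670, 813, 819
The 3 values of 409 occupy positions 2–4 → each gets rank 2.

6, 2, 7, 5, 8, 2, 1, 2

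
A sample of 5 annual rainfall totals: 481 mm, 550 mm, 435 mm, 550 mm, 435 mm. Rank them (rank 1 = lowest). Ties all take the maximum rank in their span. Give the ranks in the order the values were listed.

3, 5, 2, 5, 2

Sorted (ascending): 435, 435, 481, 550, 550
The 2 values of 435 occupy positions 1–2 → each gets rank 2.
The 2 values of 550 occupy positions 4–5 → each gets rank 5.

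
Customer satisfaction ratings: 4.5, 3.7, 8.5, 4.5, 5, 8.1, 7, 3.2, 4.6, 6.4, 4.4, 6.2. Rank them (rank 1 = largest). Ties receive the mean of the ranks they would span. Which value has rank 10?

Sorted (descending): 8.5, 8.1, 7, 6.4, 6.2, 5, 4.6, 4.5, 4.5, 4.4, 3.7, 3.2
The 2 values of 4.5 occupy positions 8–9 → average rank (8+9)/2 = 8.5.
Rank 10 → value 4.4.

4.4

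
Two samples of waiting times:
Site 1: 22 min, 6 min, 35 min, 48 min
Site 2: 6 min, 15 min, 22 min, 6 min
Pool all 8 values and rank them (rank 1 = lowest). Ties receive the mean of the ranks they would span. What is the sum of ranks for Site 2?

13.5

Sorted (ascending): 6, 6, 6, 15, 22, 22, 35, 48
The 3 values of 6 occupy positions 1–3 → average rank 2.
The 2 values of 22 occupy positions 5–6 → average rank (5+6)/2 = 5.5.
Site 2 values → pooled ranks: 6→2, 15→4, 22→5.5, 6→2
Rank sum = 2 + 4 + 5.5 + 2 = 13.5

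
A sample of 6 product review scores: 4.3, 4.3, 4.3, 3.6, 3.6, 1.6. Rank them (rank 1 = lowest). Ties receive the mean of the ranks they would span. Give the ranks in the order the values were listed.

5, 5, 5, 2.5, 2.5, 1

Sorted (ascending): 1.6, 3.6, 3.6, 4.3, 4.3, 4.3
The 2 values of 3.6 occupy positions 2–3 → average rank (2+3)/2 = 2.5.
The 3 values of 4.3 occupy positions 4–6 → average rank 5.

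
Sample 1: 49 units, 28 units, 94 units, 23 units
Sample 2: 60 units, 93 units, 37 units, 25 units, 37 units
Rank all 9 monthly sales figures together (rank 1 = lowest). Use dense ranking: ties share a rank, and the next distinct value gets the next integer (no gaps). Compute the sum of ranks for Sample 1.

17

Sorted (ascending): 23, 25, 28, 37, 37, 49, 60, 93, 94
The 2 values of 37 share dense rank 4.
Remaining distinct values take the next consecutive integers.
Sample 1 values → pooled ranks: 49→5, 28→3, 94→8, 23→1
Rank sum = 5 + 3 + 8 + 1 = 17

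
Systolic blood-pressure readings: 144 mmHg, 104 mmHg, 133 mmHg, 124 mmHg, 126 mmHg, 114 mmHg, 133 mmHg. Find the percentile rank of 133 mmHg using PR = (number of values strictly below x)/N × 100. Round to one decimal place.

N = 7.
Strictly below 133: 4. Equal to 133: 2.
PR = 4/7 × 100 = 57.1

57.1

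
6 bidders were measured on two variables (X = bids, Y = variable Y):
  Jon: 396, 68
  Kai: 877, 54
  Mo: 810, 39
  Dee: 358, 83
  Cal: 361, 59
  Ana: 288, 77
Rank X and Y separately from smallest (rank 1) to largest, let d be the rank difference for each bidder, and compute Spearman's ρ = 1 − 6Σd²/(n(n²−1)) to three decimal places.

-0.829

Ranks of variable 1: 4, 6, 5, 2, 3, 1
Ranks of variable 2: 4, 2, 1, 6, 3, 5
d = r₁ − r₂: 0, 4, 4, -4, 0, -4
d²: 0, 16, 16, 16, 0, 16; Σd² = 64
ρ = 1 − 6·64/(6·35) = 1 − 384/210 = -0.829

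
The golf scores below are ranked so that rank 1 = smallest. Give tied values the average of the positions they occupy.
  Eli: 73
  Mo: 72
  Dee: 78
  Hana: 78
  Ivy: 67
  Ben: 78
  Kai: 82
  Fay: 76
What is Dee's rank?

6

Sorted (ascending): 67, 72, 73, 76, 78, 78, 78, 82
The 3 values of 78 occupy positions 5–7 → average rank 6.
Dee has value 78 → rank 6.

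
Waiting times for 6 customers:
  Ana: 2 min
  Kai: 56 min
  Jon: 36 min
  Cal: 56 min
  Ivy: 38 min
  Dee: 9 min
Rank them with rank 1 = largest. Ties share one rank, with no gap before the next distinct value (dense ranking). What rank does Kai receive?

Sorted (descending): 56, 56, 38, 36, 9, 2
The 2 values of 56 share dense rank 1.
Remaining distinct values take the next consecutive integers.
Kai has value 56 min → rank 1.

1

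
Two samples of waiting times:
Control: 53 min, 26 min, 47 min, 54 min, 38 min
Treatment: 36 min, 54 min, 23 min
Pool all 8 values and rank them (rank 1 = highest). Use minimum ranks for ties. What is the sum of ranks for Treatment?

Sorted (descending): 54, 54, 53, 47, 38, 36, 26, 23
The 2 values of 54 occupy positions 1–2 → each gets rank 1.
Treatment values → pooled ranks: 36→6, 54→1, 23→8
Rank sum = 6 + 1 + 8 = 15

15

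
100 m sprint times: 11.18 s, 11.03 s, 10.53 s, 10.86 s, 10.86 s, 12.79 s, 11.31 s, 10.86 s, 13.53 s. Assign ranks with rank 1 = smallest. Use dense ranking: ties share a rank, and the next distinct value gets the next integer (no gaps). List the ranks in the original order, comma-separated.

4, 3, 1, 2, 2, 6, 5, 2, 7

Sorted (ascending): 10.53, 10.86, 10.86, 10.86, 11.03, 11.18, 11.31, 12.79, 13.53
The 3 values of 10.86 share dense rank 2.
Remaining distinct values take the next consecutive integers.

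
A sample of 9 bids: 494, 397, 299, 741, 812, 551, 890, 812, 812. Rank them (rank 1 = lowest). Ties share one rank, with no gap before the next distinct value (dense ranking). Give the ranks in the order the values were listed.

Sorted (ascending): 299, 397, 494, 551, 741, 812, 812, 812, 890
The 3 values of 812 share dense rank 6.
Remaining distinct values take the next consecutive integers.

3, 2, 1, 5, 6, 4, 7, 6, 6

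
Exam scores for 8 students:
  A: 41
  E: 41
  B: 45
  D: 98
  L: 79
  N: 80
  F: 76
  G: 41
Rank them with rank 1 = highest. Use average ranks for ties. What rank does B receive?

Sorted (descending): 98, 80, 79, 76, 45, 41, 41, 41
The 3 values of 41 occupy positions 6–8 → average rank 7.
B has value 45 → rank 5.

5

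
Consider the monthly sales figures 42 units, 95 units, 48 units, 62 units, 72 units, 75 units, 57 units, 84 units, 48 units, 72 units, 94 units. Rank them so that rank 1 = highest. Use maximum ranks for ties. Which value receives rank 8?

Sorted (descending): 95, 94, 84, 75, 72, 72, 62, 57, 48, 48, 42
The 2 values of 72 occupy positions 5–6 → each gets rank 6.
The 2 values of 48 occupy positions 9–10 → each gets rank 10.
Rank 8 → value 57.

57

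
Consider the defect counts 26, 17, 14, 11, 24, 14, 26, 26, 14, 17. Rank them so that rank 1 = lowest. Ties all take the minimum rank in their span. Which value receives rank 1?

Sorted (ascending): 11, 14, 14, 14, 17, 17, 24, 26, 26, 26
The 3 values of 14 occupy positions 2–4 → each gets rank 2.
The 2 values of 17 occupy positions 5–6 → each gets rank 5.
The 3 values of 26 occupy positions 8–10 → each gets rank 8.
Rank 1 → value 11.

11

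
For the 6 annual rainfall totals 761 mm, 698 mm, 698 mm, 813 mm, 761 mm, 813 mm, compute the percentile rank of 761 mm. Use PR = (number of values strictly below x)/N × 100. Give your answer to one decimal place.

N = 6.
Strictly below 761: 2. Equal to 761: 2.
PR = 2/6 × 100 = 33.3

33.3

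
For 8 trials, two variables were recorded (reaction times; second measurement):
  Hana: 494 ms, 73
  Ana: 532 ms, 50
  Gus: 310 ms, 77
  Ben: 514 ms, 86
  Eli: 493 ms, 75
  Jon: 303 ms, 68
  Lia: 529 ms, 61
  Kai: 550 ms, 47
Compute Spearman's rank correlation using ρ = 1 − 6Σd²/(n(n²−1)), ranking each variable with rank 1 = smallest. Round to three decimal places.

Ranks of variable 1: 4, 7, 2, 5, 3, 1, 6, 8
Ranks of variable 2: 5, 2, 7, 8, 6, 4, 3, 1
d = r₁ − r₂: -1, 5, -5, -3, -3, -3, 3, 7
d²: 1, 25, 25, 9, 9, 9, 9, 49; Σd² = 136
ρ = 1 − 6·136/(8·63) = 1 − 816/504 = -0.619

-0.619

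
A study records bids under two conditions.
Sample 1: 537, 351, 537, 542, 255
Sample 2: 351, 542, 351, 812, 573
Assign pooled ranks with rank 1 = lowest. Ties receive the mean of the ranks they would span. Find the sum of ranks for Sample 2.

Sorted (ascending): 255, 351, 351, 351, 537, 537, 542, 542, 573, 812
The 3 values of 351 occupy positions 2–4 → average rank 3.
The 2 values of 537 occupy positions 5–6 → average rank (5+6)/2 = 5.5.
The 2 values of 542 occupy positions 7–8 → average rank (7+8)/2 = 7.5.
Sample 2 values → pooled ranks: 351→3, 542→7.5, 351→3, 812→10, 573→9
Rank sum = 3 + 7.5 + 3 + 10 + 9 = 32.5

32.5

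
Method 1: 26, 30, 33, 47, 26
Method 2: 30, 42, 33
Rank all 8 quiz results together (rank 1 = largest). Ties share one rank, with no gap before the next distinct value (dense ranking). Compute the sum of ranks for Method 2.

9

Sorted (descending): 47, 42, 33, 33, 30, 30, 26, 26
The 2 values of 33 share dense rank 3.
The 2 values of 30 share dense rank 4.
The 2 values of 26 share dense rank 5.
Remaining distinct values take the next consecutive integers.
Method 2 values → pooled ranks: 30→4, 42→2, 33→3
Rank sum = 4 + 2 + 3 = 9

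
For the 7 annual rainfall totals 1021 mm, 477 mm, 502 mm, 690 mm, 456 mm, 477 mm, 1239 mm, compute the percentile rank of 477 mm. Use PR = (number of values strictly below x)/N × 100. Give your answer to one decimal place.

N = 7.
Strictly below 477: 1. Equal to 477: 2.
PR = 1/7 × 100 = 14.3

14.3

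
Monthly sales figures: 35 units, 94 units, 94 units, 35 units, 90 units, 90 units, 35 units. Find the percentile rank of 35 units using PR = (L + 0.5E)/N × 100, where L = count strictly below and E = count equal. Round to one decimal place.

21.4

N = 7.
Strictly below 35: 0. Equal to 35: 3.
PR = (0 + 0.5·3)/7 × 100 = 21.4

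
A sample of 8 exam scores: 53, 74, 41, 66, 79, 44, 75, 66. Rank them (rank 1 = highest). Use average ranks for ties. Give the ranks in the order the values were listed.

6, 3, 8, 4.5, 1, 7, 2, 4.5

Sorted (descending): 79, 75, 74, 66, 66, 53, 44, 41
The 2 values of 66 occupy positions 4–5 → average rank (4+5)/2 = 4.5.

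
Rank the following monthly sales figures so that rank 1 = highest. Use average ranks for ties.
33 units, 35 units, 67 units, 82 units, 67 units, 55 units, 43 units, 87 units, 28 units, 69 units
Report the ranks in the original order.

9, 8, 4.5, 2, 4.5, 6, 7, 1, 10, 3

Sorted (descending): 87, 82, 69, 67, 67, 55, 43, 35, 33, 28
The 2 values of 67 occupy positions 4–5 → average rank (4+5)/2 = 4.5.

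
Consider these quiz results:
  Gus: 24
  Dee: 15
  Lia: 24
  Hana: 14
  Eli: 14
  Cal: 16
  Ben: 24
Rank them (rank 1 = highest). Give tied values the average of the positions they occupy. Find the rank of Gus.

2

Sorted (descending): 24, 24, 24, 16, 15, 14, 14
The 3 values of 24 occupy positions 1–3 → average rank 2.
The 2 values of 14 occupy positions 6–7 → average rank (6+7)/2 = 6.5.
Gus has value 24 → rank 2.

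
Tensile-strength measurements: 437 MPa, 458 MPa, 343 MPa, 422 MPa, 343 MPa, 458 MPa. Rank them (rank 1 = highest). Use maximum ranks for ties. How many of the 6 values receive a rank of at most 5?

Sorted (descending): 458, 458, 437, 422, 343, 343
The 2 values of 458 occupy positions 1–2 → each gets rank 2.
The 2 values of 343 occupy positions 5–6 → each gets rank 6.
Ranks ≤ 5: {2, 2, 3, 4} → 4 values.

4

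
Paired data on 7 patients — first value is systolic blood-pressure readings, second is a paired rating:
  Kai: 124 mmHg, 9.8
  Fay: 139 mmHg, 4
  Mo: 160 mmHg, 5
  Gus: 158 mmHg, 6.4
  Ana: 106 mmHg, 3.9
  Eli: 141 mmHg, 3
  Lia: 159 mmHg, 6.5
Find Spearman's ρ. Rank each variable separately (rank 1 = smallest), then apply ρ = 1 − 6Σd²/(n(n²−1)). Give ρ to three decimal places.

Ranks of variable 1: 2, 3, 7, 5, 1, 4, 6
Ranks of variable 2: 7, 3, 4, 5, 2, 1, 6
d = r₁ − r₂: -5, 0, 3, 0, -1, 3, 0
d²: 25, 0, 9, 0, 1, 9, 0; Σd² = 44
ρ = 1 − 6·44/(7·48) = 1 − 264/336 = 0.214

0.214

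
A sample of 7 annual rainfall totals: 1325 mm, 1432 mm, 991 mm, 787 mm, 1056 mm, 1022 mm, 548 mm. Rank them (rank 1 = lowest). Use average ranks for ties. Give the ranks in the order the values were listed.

Sorted (ascending): 548, 787, 991, 1022, 1056, 1325, 1432
No ties — each value takes its position as its rank.

6, 7, 3, 2, 5, 4, 1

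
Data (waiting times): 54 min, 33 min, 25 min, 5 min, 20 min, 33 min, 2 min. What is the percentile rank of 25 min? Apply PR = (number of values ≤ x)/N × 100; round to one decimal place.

57.1

N = 7.
Strictly below 25: 3. Equal to 25: 1.
PR = 4/7 × 100 = 57.1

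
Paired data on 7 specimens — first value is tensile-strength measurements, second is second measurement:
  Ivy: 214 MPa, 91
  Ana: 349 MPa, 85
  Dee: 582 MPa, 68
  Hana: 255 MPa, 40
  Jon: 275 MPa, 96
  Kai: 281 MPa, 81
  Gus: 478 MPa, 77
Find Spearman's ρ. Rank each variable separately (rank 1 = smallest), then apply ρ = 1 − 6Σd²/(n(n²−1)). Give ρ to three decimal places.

Ranks of variable 1: 1, 5, 7, 2, 3, 4, 6
Ranks of variable 2: 6, 5, 2, 1, 7, 4, 3
d = r₁ − r₂: -5, 0, 5, 1, -4, 0, 3
d²: 25, 0, 25, 1, 16, 0, 9; Σd² = 76
ρ = 1 − 6·76/(7·48) = 1 − 456/336 = -0.357

-0.357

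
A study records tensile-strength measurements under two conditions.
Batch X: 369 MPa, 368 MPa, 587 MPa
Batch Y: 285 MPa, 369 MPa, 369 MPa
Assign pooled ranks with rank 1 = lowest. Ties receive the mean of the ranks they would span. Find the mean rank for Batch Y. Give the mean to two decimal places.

Sorted (ascending): 285, 368, 369, 369, 369, 587
The 3 values of 369 occupy positions 3–5 → average rank 4.
Batch Y values → pooled ranks: 285→1, 369→4, 369→4
Mean rank = (1 + 4 + 4) / 3 = 3.00

3.00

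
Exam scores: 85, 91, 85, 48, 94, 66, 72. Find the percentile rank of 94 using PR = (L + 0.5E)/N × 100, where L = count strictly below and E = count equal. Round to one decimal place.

N = 7.
Strictly below 94: 6. Equal to 94: 1.
PR = (6 + 0.5·1)/7 × 100 = 92.9

92.9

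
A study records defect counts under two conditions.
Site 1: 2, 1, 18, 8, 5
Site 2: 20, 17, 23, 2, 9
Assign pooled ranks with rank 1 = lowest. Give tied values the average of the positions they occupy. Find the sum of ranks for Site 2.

34.5

Sorted (ascending): 1, 2, 2, 5, 8, 9, 17, 18, 20, 23
The 2 values of 2 occupy positions 2–3 → average rank (2+3)/2 = 2.5.
Site 2 values → pooled ranks: 20→9, 17→7, 23→10, 2→2.5, 9→6
Rank sum = 9 + 7 + 10 + 2.5 + 6 = 34.5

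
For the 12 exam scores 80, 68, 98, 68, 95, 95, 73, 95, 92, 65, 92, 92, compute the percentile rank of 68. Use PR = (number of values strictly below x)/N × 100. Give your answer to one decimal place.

N = 12.
Strictly below 68: 1. Equal to 68: 2.
PR = 1/12 × 100 = 8.3

8.3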